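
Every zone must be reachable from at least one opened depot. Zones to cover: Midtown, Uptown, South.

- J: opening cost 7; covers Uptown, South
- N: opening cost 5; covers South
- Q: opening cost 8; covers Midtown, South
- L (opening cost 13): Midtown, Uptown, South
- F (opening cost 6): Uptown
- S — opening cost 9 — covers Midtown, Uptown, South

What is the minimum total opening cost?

S alone covers Midtown, Uptown, South — every zone.
Total opening cost: 9.

9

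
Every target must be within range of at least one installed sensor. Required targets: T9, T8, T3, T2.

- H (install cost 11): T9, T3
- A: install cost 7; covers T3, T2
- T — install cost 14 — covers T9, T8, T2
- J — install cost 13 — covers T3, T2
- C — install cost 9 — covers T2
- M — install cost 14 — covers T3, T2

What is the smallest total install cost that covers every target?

21

Choose A and T: together they cover T9, T8, T3, T2 — every target.
Total install cost: 7 + 14 = 21.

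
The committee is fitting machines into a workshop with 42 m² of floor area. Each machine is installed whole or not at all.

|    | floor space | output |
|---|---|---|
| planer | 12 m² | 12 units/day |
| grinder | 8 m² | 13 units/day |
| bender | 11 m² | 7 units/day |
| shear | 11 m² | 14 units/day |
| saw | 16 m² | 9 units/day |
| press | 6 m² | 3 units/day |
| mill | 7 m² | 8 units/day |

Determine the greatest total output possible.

47

planer + grinder + shear + mill: floor space 12 + 8 + 11 + 7 = 38 ≤ 42, output 12 + 13 + 14 + 8 = 47.
grinder + shear + saw + mill: floor space 8 + 11 + 16 + 7 = 42 ≤ 42, output 13 + 14 + 9 + 8 = 44.
planer + grinder + bender + shear: floor space 12 + 8 + 11 + 11 = 42 ≤ 42, output 12 + 13 + 7 + 14 = 46.
Best is planer, grinder, shear, and mill with total output 47.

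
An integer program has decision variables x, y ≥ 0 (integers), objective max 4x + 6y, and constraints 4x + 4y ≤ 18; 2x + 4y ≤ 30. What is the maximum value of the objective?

24

(x,y)=(0,4) is feasible, giving 24.
(x,y)=(1,3) is feasible, giving 22.
(x,y)=(0,3) is feasible, giving 18.
The best lattice point is (0,4), giving 24.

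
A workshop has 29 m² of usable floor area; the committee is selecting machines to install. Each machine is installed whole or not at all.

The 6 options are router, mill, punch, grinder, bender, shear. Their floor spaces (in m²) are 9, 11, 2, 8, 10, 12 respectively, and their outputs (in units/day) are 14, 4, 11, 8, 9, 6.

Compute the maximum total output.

42

router + punch + grinder + bender: floor space 9 + 2 + 8 + 10 = 29 ≤ 29, output 14 + 11 + 8 + 9 = 42.
router + punch + bender: floor space 9 + 2 + 10 = 21 ≤ 29, output 14 + 11 + 9 = 34.
Best is router, punch, grinder, and bender with total output 42.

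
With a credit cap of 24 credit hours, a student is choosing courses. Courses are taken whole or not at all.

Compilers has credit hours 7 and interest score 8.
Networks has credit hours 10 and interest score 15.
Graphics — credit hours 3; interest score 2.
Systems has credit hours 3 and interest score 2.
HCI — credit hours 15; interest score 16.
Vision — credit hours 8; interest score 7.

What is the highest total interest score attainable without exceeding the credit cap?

Take Compilers, Networks, Graphics, and Systems: credit hours 7 + 10 + 3 + 3 = 23 ≤ 24, interest score 8 + 15 + 2 + 2 = 27.
No other feasible combination does better.

27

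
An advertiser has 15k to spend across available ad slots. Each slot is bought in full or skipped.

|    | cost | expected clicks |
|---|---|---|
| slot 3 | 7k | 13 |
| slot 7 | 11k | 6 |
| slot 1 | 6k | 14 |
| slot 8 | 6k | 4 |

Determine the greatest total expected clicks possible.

Treat it as a binary knapsack problem.
Take slot 3 and slot 1: cost 7 + 6 = 13 ≤ 15, expected clicks 13 + 14 = 27.
No other feasible combination does better.

27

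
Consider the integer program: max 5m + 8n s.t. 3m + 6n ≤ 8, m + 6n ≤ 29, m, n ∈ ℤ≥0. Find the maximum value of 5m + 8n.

10

The continuous relaxation peaks at (2.67, 0) with value 13.33; rounding to a feasible lattice point costs some objective.
(m,n)=(2,0): 3·2+6·0=6≤8, 1·2+6·0=2≤29, objective 10.
(m,n)=(1,0): 3·1+6·0=3≤8, 1·1+6·0=1≤29, objective 5.
No feasible integer point exceeds 10.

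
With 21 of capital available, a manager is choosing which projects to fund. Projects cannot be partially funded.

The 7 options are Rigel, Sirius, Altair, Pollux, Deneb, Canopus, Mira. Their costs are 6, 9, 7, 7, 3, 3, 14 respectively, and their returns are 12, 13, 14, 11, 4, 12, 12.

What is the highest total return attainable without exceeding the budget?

42

This is a 0-1 knapsack instance.
Take Rigel, Altair, Deneb, and Canopus: cost 6 + 7 + 3 + 3 = 19 ≤ 21, return 12 + 14 + 4 + 12 = 42.
No other feasible combination does better.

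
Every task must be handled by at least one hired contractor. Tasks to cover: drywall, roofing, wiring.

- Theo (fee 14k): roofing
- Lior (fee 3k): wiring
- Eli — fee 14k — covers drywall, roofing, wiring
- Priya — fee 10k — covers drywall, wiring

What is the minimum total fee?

14

The greedy cost-per-new-task heuristic would pick Lior and Eli for 17, but a cheaper cover exists.
Eli alone covers drywall, roofing, wiring — every task.
Total fee: 14.
No cover costs less than 14.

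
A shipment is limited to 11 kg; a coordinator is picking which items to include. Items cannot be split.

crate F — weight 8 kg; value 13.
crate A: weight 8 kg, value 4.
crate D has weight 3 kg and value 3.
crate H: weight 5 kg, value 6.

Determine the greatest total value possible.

Take crate F and crate D: weight 8 + 3 = 11 ≤ 11, value 13 + 3 = 16.
No other feasible combination does better.

16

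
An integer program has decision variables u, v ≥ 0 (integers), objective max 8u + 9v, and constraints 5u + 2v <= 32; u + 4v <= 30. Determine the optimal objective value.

86

(u,v)=(4,6) is feasible, giving 86.
(u,v)=(2,7) is feasible, giving 79.
(u,v)=(3,6) is feasible, giving 78.
Maximum is 86 at (u,v)=(4,6).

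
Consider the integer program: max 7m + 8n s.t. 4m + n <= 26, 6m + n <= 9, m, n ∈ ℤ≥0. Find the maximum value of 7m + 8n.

(m,n)=(0,9): 4·0+1·9=9≤26, 6·0+1·9=9≤9, objective 72.
(m,n)=(0,8): 4·0+1·8=8≤26, 6·0+1·8=8≤9, objective 64.
Maximum is 72 at (m,n)=(0,9).

72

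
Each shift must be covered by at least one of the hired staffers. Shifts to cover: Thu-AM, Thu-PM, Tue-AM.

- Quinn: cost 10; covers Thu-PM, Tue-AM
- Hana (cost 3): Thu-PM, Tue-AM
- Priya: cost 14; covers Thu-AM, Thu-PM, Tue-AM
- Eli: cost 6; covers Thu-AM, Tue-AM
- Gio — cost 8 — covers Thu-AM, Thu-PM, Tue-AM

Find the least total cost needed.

8

Gio alone covers Thu-AM, Thu-PM, Tue-AM — every shift.
Total cost: 8.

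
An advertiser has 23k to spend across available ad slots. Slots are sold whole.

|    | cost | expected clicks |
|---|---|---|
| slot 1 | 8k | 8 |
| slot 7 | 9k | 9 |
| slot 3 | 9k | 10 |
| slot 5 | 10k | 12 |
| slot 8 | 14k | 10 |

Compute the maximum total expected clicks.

Allowing fractional choices, the relaxed optimum would be about 26.0, but ad slots are indivisible.
slot 7 + slot 5: cost 9 + 10 = 19 ≤ 23, expected clicks 9 + 12 = 21.
slot 3 + slot 5: cost 9 + 10 = 19 ≤ 23, expected clicks 10 + 12 = 22.
Best is slot 3 and slot 5 with total expected clicks 22.

22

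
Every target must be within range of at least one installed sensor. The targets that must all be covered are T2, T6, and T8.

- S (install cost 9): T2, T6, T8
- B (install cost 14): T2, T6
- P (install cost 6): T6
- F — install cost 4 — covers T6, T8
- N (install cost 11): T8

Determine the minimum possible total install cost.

The greedy cost-per-new-target heuristic would pick F and S for 13, but a cheaper cover exists.
S alone covers T2, T6, T8 — every target.
Total install cost: 9.
No cover costs less than 9.

9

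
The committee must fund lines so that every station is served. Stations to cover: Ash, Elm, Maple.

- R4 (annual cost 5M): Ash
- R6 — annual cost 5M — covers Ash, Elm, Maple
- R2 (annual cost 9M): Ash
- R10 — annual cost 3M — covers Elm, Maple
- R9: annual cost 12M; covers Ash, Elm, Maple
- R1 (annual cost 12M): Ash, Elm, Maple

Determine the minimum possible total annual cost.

The greedy cost-per-new-station heuristic would pick R10 and R4 for 8, but a cheaper cover exists.
R6 alone covers Ash, Elm, Maple — every station.
Total annual cost: 5.
No cover costs less than 5.

5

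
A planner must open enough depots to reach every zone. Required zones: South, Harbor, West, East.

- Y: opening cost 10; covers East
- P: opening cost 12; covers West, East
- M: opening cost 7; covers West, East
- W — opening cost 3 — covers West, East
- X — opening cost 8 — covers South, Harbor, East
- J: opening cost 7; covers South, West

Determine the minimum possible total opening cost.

11

Choose W and X: together they cover South, Harbor, West, East — every zone.
Total opening cost: 3 + 8 = 11.
No cover costs less than 11.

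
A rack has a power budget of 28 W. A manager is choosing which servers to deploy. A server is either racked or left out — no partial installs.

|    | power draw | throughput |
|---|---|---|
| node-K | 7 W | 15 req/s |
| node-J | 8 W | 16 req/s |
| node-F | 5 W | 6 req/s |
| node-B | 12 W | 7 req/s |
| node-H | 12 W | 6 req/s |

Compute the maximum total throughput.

This is a 0-1 knapsack instance.
Allowing fractional choices, the relaxed optimum would be about 41.7, but servers are indivisible.
node-K + node-J + node-B: power draw 7 + 8 + 12 = 27 ≤ 28, throughput 15 + 16 + 7 = 38.
node-K + node-J + node-F: power draw 7 + 8 + 5 = 20 ≤ 28, throughput 15 + 16 + 6 = 37.
node-K + node-J + node-H: power draw 7 + 8 + 12 = 27 ≤ 28, throughput 15 + 16 + 6 = 37.
Best is node-K, node-J, and node-B with total throughput 38.

38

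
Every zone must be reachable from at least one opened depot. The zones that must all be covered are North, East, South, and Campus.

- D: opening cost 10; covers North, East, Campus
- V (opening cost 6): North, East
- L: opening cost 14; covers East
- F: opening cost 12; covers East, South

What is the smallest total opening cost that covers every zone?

22

The greedy cost-per-new-zone heuristic would pick V, D, and F for 28, but a cheaper cover exists.
Choose D and F: together they cover North, East, South, Campus — every zone.
Total opening cost: 10 + 12 = 22.
No cover costs less than 22.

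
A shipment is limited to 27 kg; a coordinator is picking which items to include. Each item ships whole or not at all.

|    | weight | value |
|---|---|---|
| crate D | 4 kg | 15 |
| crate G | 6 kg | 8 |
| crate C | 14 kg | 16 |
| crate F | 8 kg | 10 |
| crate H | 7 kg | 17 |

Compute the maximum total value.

Allowing fractional choices, the relaxed optimum would be about 52.3, but items are indivisible.
crate D + crate C + crate H: weight 4 + 14 + 7 = 25 ≤ 27, value 15 + 16 + 17 = 48.
crate D + crate G + crate F + crate H: weight 4 + 6 + 8 + 7 = 25 ≤ 27, value 15 + 8 + 10 + 17 = 50.
crate D + crate F + crate H: weight 4 + 8 + 7 = 19 ≤ 27, value 15 + 10 + 17 = 42.
Best is crate D, crate G, crate F, and crate H with total value 50.

50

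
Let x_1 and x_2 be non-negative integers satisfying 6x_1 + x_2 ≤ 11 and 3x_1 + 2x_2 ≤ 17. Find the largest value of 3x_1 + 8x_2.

64

The continuous relaxation peaks at (0, 8.5) with value 68.00; rounding to a feasible lattice point costs some objective.
(x_1,x_2)=(0,8) is feasible, giving 64.
(x_1,x_2)=(0,7) is feasible, giving 56.
No feasible integer point exceeds 64.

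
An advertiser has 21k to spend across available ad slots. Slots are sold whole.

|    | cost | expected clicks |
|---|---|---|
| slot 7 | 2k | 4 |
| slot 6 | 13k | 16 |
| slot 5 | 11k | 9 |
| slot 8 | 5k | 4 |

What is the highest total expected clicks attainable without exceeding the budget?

24

slot 7 + slot 6: cost 2 + 13 = 15 ≤ 21, expected clicks 4 + 16 = 20.
slot 7 + slot 6 + slot 8: cost 2 + 13 + 5 = 20 ≤ 21, expected clicks 4 + 16 + 4 = 24.
slot 6 + slot 8: cost 13 + 5 = 18 ≤ 21, expected clicks 16 + 4 = 20.
Best is slot 7, slot 6, and slot 8 with total expected clicks 24.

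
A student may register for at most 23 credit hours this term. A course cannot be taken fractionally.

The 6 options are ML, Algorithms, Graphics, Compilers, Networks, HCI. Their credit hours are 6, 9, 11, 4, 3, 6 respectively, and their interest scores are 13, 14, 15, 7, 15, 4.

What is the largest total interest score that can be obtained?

49

Allowing fractional choices, the relaxed optimum would be about 50.4, but courses are indivisible.
Algorithms + Graphics + Networks: credit hours 9 + 11 + 3 = 23 ≤ 23, interest score 14 + 15 + 15 = 44.
ML + Algorithms + Compilers + Networks: credit hours 6 + 9 + 4 + 3 = 22 ≤ 23, interest score 13 + 14 + 7 + 15 = 49.
ML + Graphics + Networks: credit hours 6 + 11 + 3 = 20 ≤ 23, interest score 13 + 15 + 15 = 43.
Best is ML, Algorithms, Compilers, and Networks with total interest score 49.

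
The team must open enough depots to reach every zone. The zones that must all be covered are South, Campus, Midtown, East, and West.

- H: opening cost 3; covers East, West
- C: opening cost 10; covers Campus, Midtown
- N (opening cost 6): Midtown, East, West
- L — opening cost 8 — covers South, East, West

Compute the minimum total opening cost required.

This is an integer covering problem.
The greedy cost-per-new-zone heuristic would pick H, C, and L for 21, but a cheaper cover exists.
Choose C and L: together they cover South, Campus, Midtown, East, West — every zone.
Total opening cost: 10 + 8 = 18.
No cover costs less than 18.

18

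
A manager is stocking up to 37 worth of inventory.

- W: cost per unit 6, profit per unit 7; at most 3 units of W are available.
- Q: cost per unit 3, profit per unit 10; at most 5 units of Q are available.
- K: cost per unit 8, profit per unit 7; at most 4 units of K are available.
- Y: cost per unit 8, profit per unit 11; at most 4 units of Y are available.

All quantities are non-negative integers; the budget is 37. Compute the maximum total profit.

79

1×W, 5×Q, 1×K, and 1×Y: cost 37 ≤ 37, profit 1·7 + 5·10 + 1·7 + 1·11 = 75.
1×W, 5×Q, and 2×Y: cost 37 ≤ 37, profit 1·7 + 5·10 + 2·11 = 79.
Best is 79.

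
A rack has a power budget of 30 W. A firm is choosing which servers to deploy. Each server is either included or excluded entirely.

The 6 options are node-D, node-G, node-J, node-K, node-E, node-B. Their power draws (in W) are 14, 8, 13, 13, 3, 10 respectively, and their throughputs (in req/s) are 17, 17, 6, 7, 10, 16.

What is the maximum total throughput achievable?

44

Take node-D, node-G, and node-E: power draw 14 + 8 + 3 = 25 ≤ 30, throughput 17 + 17 + 10 = 44.
No other feasible combination does better.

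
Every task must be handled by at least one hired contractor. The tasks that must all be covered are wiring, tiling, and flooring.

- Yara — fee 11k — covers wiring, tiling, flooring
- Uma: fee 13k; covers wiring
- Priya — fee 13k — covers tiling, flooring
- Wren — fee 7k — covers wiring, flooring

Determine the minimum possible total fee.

11

Yara alone covers wiring, tiling, flooring — every task.
Total fee: 11.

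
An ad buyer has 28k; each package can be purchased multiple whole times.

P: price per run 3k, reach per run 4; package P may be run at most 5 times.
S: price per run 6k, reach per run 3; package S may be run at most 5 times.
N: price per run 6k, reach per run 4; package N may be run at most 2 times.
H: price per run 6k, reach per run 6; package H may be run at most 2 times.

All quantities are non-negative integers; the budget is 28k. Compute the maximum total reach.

This is a bounded integer knapsack.
Take 5×P and 2×H: price 27 ≤ 28, reach 5·4 + 2·6 = 32.
P has the best ratio (4/3) and is taken to its limit of 5; remaining capacity is filled optimally with the others.

32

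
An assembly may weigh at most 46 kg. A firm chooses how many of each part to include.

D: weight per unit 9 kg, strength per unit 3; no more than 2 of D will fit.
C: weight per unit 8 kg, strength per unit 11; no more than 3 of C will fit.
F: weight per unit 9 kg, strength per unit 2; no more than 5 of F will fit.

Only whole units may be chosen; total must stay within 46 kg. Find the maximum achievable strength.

39

This is a bounded integer knapsack.
C has the best ratio (11/8); taking only C gives at most 3×11 = 33 (stopped by the supply cap of 3).
Mixing does better — 2×D and 3×C: weight 42 ≤ 46, strength 2·3 + 3·11 = 39.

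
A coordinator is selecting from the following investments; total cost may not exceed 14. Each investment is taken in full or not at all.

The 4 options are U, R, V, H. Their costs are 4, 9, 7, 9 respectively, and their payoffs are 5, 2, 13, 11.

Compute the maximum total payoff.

18

This is a 0-1 knapsack instance.
Allowing fractional choices, the relaxed optimum would be about 21.7, but investments are indivisible.
U + H: cost 4 + 9 = 13 ≤ 14, payoff 5 + 11 = 16.
U + V: cost 4 + 7 = 11 ≤ 14, payoff 5 + 13 = 18.
Best is U and V with total payoff 18.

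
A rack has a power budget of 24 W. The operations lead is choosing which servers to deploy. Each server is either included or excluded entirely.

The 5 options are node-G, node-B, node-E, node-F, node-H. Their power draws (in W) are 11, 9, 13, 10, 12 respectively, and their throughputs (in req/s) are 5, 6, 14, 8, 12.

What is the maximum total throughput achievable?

22

This is a 0-1 knapsack instance.
Allowing fractional choices, the relaxed optimum would be about 25.0, but servers are indivisible.
node-B + node-E: power draw 9 + 13 = 22 ≤ 24, throughput 6 + 14 = 20.
node-E + node-F: power draw 13 + 10 = 23 ≤ 24, throughput 14 + 8 = 22.
Best is node-E and node-F with total throughput 22.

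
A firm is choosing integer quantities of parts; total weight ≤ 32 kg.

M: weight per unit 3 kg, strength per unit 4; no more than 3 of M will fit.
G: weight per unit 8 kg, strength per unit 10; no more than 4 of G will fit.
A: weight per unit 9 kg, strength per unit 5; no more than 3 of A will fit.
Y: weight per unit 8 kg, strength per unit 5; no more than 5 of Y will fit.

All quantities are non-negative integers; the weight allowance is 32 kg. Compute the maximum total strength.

40

M has the best ratio (4/3); taking only M gives at most 3×4 = 12 (stopped by the supply cap of 3).
Mixing does better — 4×G: weight 32 ≤ 32, strength 4·10 = 40.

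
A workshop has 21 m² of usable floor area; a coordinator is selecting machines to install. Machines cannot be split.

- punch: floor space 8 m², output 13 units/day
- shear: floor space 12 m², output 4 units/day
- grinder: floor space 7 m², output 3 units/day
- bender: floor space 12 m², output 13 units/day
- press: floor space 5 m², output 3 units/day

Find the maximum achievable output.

This is an integer program with binary decision variables.
Allowing fractional choices, the relaxed optimum would be about 26.6, but machines are indivisible.
punch + bender: floor space 8 + 12 = 20 ≤ 21, output 13 + 13 = 26.
punch + grinder + press: floor space 8 + 7 + 5 = 20 ≤ 21, output 13 + 3 + 3 = 19.
Best is punch and bender with total output 26.

26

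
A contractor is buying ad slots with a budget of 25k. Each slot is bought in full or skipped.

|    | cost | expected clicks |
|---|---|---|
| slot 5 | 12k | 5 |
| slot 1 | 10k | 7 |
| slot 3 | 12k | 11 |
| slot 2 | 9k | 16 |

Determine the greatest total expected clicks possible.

Treat it as a binary knapsack problem.
Allowing fractional choices, the relaxed optimum would be about 29.8, but ad slots are indivisible.
slot 3 + slot 2: cost 12 + 9 = 21 ≤ 25, expected clicks 11 + 16 = 27.
slot 5 + slot 2: cost 12 + 9 = 21 ≤ 25, expected clicks 5 + 16 = 21.
slot 1 + slot 2: cost 10 + 9 = 19 ≤ 25, expected clicks 7 + 16 = 23.
Best is slot 3 and slot 2 with total expected clicks 27.

27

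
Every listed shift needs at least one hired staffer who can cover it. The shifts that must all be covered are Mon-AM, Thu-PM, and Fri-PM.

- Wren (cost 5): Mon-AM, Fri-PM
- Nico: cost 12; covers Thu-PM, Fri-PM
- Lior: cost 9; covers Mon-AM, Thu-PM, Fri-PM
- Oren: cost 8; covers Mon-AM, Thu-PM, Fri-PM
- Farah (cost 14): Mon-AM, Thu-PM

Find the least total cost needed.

8

The greedy cost-per-new-shift heuristic would pick Wren and Oren for 13, but a cheaper cover exists.
Oren alone covers Mon-AM, Thu-PM, Fri-PM — every shift.
Total cost: 8.
No cover costs less than 8.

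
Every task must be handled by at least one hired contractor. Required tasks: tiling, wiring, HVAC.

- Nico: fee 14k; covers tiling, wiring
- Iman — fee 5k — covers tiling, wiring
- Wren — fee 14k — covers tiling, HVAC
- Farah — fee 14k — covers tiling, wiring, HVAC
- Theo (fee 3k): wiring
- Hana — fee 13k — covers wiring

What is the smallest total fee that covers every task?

This is a weighted set-cover instance.
The greedy cost-per-new-task heuristic would pick Iman and Wren for 19, but a cheaper cover exists.
Farah alone covers tiling, wiring, HVAC — every task.
Total fee: 14.
No cover costs less than 14.

14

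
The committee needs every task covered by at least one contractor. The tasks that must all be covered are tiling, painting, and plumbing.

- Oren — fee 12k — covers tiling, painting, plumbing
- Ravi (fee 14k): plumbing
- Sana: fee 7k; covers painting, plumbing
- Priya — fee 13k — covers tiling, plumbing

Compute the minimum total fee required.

This is a weighted set-cover instance.
Oren alone covers tiling, painting, plumbing — every task.
Total fee: 12.

12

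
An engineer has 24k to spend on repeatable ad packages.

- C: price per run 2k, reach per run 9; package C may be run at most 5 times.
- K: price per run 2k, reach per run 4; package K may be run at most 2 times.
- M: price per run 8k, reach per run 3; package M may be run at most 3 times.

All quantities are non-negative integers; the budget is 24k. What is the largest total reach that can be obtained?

Take 5×C, 2×K, and 1×M: price 22 ≤ 24, reach 5·9 + 2·4 + 1·3 = 56.
C has the best ratio (9/2) and is taken to its limit of 5; remaining capacity is filled optimally with the others.

56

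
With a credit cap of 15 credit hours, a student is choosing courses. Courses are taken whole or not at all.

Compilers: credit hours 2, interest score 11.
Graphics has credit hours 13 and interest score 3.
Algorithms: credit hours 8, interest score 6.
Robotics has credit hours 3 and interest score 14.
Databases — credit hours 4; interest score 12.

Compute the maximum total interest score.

Take Compilers, Robotics, and Databases: credit hours 2 + 3 + 4 = 9 ≤ 15, interest score 11 + 14 + 12 = 37.
No other feasible combination does better.

37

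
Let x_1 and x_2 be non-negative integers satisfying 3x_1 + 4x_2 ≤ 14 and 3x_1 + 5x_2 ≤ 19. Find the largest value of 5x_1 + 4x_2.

20

(x_1,x_2)=(4,0) is feasible, giving 20.
(x_1,x_2)=(3,1) is feasible, giving 19.
(x_1,x_2)=(3,0) is feasible, giving 15.
Maximum is 20 at (x_1,x_2)=(4,0).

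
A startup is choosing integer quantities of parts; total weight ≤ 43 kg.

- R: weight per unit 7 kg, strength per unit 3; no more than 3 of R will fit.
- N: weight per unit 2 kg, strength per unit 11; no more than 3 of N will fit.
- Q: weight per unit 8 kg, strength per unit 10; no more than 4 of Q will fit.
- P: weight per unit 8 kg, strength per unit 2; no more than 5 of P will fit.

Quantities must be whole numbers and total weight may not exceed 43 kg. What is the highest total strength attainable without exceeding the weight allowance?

73

N has the best ratio (11/2); taking only N gives at most 3×11 = 33 (stopped by the supply cap of 3).
Mixing does better — 3×N and 4×Q: weight 38 ≤ 43, strength 3·11 + 4·10 = 73.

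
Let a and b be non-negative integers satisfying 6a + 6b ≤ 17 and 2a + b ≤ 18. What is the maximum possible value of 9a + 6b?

18

Relaxing integrality, the LP optimum is 25.50 at (a,b) = (2.83, 0), which is not an integer point.
(a,b)=(2,0): 6·2+6·0=12≤17, 2·2+1·0=4≤18, objective 18.
(a,b)=(1,1): 6·1+6·1=12≤17, 2·1+1·1=3≤18, objective 15.
(a,b)=(1,0): 6·1+6·0=6≤17, 2·1+1·0=2≤18, objective 9.
No feasible integer point exceeds 18.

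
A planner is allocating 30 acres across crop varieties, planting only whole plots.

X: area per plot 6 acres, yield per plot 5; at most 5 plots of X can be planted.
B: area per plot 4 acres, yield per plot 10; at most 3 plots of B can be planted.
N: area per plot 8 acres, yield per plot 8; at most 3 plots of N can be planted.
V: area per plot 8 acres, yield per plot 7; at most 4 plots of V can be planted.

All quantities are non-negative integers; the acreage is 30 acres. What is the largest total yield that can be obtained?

3×B and 2×N: area 28 ≤ 30, yield 3·10 + 2·8 = 46.
3×B, 1×N, and 1×V: area 28 ≤ 30, yield 3·10 + 1·8 + 1·7 = 45.
Best is 46.

46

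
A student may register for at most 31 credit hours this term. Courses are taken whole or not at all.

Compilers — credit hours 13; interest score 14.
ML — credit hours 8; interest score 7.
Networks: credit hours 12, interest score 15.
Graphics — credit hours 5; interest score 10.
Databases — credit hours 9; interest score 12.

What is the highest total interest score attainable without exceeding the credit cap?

39

This is an integer program with binary decision variables.
Allowing fractional choices, the relaxed optimum would be about 42.4, but courses are indivisible.
Networks + Graphics + Databases: credit hours 12 + 5 + 9 = 26 ≤ 31, interest score 15 + 10 + 12 = 37.
Compilers + Networks + Graphics: credit hours 13 + 12 + 5 = 30 ≤ 31, interest score 14 + 15 + 10 = 39.
Best is Compilers, Networks, and Graphics with total interest score 39.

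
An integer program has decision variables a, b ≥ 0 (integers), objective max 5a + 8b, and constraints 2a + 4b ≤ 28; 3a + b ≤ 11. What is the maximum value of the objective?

Relaxing integrality, the LP optimum is 57.60 at (a,b) = (1.6, 6.2), which is not an integer point.
(a,b)=(0,7): 2·0+4·7=28≤28, 3·0+1·7=7≤11, objective 56.
(a,b)=(1,6): 2·1+4·6=26≤28, 3·1+1·6=9≤11, objective 53.
Maximum is 56 at (a,b)=(0,7).

56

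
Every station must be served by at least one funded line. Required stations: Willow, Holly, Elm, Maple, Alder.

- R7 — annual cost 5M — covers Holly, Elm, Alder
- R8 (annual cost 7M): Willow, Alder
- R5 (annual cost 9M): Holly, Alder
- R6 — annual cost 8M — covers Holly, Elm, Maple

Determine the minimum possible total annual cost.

15

The greedy cost-per-new-station heuristic would pick R7, R8, and R6 for 20, but a cheaper cover exists.
Choose R8 and R6: together they cover Willow, Holly, Elm, Maple, Alder — every station.
Total annual cost: 7 + 8 = 15.
No cover costs less than 15.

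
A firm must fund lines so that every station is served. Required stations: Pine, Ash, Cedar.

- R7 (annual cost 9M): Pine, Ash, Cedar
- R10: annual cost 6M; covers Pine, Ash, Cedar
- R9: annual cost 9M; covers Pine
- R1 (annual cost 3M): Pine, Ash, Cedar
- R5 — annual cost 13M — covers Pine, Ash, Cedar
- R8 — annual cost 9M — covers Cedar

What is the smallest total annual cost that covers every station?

3

R1 alone covers Pine, Ash, Cedar — every station.
Total annual cost: 3.
No cover costs less than 3.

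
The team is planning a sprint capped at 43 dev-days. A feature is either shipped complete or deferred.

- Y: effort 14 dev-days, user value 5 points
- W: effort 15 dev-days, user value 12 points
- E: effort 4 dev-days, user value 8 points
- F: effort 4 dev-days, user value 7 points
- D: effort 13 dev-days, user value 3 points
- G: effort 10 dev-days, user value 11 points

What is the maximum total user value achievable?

38

Take W, E, F, and G: effort 15 + 4 + 4 + 10 = 33 ≤ 43, user value 12 + 8 + 7 + 11 = 38.
No other feasible combination does better.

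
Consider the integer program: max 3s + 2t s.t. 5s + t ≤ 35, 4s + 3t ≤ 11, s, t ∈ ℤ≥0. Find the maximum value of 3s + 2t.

Relaxing integrality, the LP optimum is 8.25 at (s,t) = (2.75, 0), which is not an integer point.
(s,t)=(2,1): 5·2+1·1=11≤35, 4·2+3·1=11≤11, objective 8.
(s,t)=(1,2): 5·1+1·2=7≤35, 4·1+3·2=10≤11, objective 7.
(s,t)=(2,0): 5·2+1·0=10≤35, 4·2+3·0=8≤11, objective 6.
The best lattice point is (2,1), giving 8.

8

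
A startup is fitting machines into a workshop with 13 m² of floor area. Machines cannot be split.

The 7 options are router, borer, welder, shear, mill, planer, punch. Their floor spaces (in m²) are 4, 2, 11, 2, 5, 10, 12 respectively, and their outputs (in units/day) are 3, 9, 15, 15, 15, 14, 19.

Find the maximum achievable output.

42

router + borer + shear + mill: floor space 4 + 2 + 2 + 5 = 13 ≤ 13, output 3 + 9 + 15 + 15 = 42.
borer + shear + mill: floor space 2 + 2 + 5 = 9 ≤ 13, output 9 + 15 + 15 = 39.
Best is router, borer, shear, and mill with total output 42.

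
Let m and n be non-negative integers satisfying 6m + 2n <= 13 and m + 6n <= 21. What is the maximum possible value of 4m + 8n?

28

(m,n)=(1,3) is feasible, giving 28.
(m,n)=(0,3) is feasible, giving 24.
(m,n)=(1,2) is feasible, giving 20.
No feasible integer point exceeds 28.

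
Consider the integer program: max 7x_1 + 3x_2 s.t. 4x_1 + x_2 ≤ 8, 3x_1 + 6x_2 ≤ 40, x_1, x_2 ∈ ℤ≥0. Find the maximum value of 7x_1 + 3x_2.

19

(x_1,x_2)=(1,4): 4·1+1·4=8≤8, 3·1+6·4=27≤40, objective 19.
(x_1,x_2)=(0,6): 4·0+1·6=6≤8, 3·0+6·6=36≤40, objective 18.
(x_1,x_2)=(1,3): 4·1+1·3=7≤8, 3·1+6·3=21≤40, objective 16.
The best lattice point is (1,4), giving 19.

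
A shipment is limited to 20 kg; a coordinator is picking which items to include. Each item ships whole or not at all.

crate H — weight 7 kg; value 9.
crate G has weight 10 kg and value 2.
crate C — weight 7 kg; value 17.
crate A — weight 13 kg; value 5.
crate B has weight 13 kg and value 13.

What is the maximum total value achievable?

30

Allowing fractional choices, the relaxed optimum would be about 32.0, but items are indivisible.
crate H + crate C: weight 7 + 7 = 14 ≤ 20, value 9 + 17 = 26.
crate C + crate A: weight 7 + 13 = 20 ≤ 20, value 17 + 5 = 22.
crate C + crate B: weight 7 + 13 = 20 ≤ 20, value 17 + 13 = 30.
Best is crate C and crate B with total value 30.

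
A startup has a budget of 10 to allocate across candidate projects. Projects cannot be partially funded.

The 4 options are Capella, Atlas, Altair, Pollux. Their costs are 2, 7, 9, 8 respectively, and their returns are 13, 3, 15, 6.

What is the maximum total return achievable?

19

Capella + Pollux: cost 2 + 8 = 10 ≤ 10, return 13 + 6 = 19.
Capella + Atlas: cost 2 + 7 = 9 ≤ 10, return 13 + 3 = 16.
Best is Capella and Pollux with total return 19.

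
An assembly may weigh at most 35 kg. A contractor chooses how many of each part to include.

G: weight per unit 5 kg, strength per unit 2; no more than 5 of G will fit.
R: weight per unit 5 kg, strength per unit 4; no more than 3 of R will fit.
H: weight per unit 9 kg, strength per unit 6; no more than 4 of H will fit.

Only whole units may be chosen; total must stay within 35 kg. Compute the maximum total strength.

24

1×R and 3×H: weight 32 ≤ 35, strength 1·4 + 3·6 = 22.
3×R and 2×H: weight 33 ≤ 35, strength 3·4 + 2·6 = 24.
Best is 24.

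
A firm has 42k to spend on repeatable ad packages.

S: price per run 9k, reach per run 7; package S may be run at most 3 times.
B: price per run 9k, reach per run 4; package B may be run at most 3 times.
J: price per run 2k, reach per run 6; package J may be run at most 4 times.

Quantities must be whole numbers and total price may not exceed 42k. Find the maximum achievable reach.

This is a bounded integer knapsack.
3×S, 1×B, and 3×J: price 42 ≤ 42, reach 3·7 + 1·4 + 3·6 = 43.
3×S and 4×J: price 35 ≤ 42, reach 3·7 + 4·6 = 45.
Best is 45.

45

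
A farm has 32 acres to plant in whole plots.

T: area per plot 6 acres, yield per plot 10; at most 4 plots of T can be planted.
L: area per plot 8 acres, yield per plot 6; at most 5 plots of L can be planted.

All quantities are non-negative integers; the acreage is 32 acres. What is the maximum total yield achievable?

T has the best ratio (10/6); taking only T gives at most 4×10 = 40 (stopped by the supply cap of 4).
Mixing does better — 4×T and 1×L: area 32 ≤ 32, yield 4·10 + 1·6 = 46.

46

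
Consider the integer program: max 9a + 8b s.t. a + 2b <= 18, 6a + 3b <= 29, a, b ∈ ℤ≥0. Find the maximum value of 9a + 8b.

(a,b)=(0,9): 1·0+2·9=18≤18, 6·0+3·9=27≤29, objective 72.
(a,b)=(1,7): 1·1+2·7=15≤18, 6·1+3·7=27≤29, objective 65.
No feasible integer point exceeds 72.

72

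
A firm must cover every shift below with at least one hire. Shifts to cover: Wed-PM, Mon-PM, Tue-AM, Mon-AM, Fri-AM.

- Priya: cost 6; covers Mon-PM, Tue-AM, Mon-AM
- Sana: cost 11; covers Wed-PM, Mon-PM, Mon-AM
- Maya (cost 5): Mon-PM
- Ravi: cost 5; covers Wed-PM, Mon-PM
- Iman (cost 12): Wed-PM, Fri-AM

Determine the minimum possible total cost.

Choose Priya and Iman: together they cover Wed-PM, Mon-PM, Tue-AM, Mon-AM, Fri-AM — every shift.
Total cost: 6 + 12 = 18.

18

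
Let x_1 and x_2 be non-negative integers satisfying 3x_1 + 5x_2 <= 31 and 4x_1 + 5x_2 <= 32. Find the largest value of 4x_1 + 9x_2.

The continuous relaxation peaks at (0, 6.2) with value 55.80; rounding to a feasible lattice point costs some objective.
(x_1,x_2)=(0,6): 3·0+5·6=30≤31, 4·0+5·6=30≤32, objective 54.
(x_1,x_2)=(1,5): 3·1+5·5=28≤31, 4·1+5·5=29≤32, objective 49.
(x_1,x_2)=(0,5): 3·0+5·5=25≤31, 4·0+5·5=25≤32, objective 45.
No feasible integer point exceeds 54.

54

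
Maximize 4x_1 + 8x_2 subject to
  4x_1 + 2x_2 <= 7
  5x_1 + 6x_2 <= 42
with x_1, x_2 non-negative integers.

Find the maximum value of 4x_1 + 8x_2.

The continuous relaxation peaks at (0, 3.5) with value 28.00; rounding to a feasible lattice point costs some objective.
(x_1,x_2)=(0,3): 4·0+2·3=6≤7, 5·0+6·3=18≤42, objective 24.
(x_1,x_2)=(0,2): 4·0+2·2=4≤7, 5·0+6·2=12≤42, objective 16.
The best lattice point is (0,3), giving 24.

24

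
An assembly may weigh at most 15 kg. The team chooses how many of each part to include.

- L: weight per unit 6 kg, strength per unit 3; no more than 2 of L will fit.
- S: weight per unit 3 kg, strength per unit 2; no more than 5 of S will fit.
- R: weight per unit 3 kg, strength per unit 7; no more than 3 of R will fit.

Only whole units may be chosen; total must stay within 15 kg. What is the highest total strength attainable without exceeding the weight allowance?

1×L and 3×R: weight 15 ≤ 15, strength 1·3 + 3·7 = 24.
2×S and 3×R: weight 15 ≤ 15, strength 2·2 + 3·7 = 25.
Best is 25.

25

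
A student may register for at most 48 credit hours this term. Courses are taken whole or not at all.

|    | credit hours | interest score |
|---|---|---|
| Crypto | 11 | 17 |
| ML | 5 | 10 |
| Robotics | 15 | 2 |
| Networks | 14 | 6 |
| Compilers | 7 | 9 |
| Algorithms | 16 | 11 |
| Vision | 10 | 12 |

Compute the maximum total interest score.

Take Crypto, ML, Networks, Compilers, and Vision: credit hours 11 + 5 + 14 + 7 + 10 = 47 ≤ 48, interest score 17 + 10 + 6 + 9 + 12 = 54.
No other feasible combination does better.

54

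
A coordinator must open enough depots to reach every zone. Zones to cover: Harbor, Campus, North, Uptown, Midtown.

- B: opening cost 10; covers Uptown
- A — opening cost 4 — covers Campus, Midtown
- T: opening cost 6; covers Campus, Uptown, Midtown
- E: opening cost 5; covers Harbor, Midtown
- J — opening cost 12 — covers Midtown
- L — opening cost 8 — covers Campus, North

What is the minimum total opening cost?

The greedy cost-per-new-zone heuristic would pick A, E, T, and L for 23, but a cheaper cover exists.
Choose T, E, and L: together they cover Harbor, Campus, North, Uptown, Midtown — every zone.
Total opening cost: 6 + 5 + 8 = 19.
No cover costs less than 19.

19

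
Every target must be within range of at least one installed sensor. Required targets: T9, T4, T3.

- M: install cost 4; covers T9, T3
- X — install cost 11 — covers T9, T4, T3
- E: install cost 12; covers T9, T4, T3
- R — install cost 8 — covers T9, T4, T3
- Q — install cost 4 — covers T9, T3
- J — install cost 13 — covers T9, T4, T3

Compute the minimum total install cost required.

The greedy cost-per-new-target heuristic would pick M and R for 12, but a cheaper cover exists.
R alone covers T9, T4, T3 — every target.
Total install cost: 8.
No cover costs less than 8.

8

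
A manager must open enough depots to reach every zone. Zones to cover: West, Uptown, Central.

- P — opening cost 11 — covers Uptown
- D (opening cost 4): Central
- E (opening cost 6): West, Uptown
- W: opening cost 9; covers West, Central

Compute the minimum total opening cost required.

10

Choose D and E: together they cover West, Uptown, Central — every zone.
Total opening cost: 4 + 6 = 10.
No cover costs less than 10.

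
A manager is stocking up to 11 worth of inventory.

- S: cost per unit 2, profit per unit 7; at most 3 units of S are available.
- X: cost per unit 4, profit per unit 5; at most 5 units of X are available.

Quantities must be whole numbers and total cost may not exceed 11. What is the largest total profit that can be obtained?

Take 3×S and 1×X: cost 10 ≤ 11, profit 3·7 + 1·5 = 26.
S has the best ratio (7/2) and is taken to its limit of 3; remaining capacity is filled optimally with the others.

26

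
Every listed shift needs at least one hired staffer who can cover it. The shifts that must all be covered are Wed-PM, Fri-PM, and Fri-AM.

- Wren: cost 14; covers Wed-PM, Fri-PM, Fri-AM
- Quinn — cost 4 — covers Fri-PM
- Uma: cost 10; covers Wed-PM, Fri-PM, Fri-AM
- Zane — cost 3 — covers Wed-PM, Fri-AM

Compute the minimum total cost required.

Choose Quinn and Zane: together they cover Wed-PM, Fri-PM, Fri-AM — every shift.
Total cost: 4 + 3 = 7.
No cover costs less than 7.

7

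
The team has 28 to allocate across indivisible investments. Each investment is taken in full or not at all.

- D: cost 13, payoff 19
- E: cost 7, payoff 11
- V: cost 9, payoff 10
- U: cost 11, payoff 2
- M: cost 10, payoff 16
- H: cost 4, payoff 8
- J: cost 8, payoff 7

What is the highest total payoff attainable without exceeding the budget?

This is an integer program with binary decision variables.
D + M + H: cost 13 + 10 + 4 = 27 ≤ 28, payoff 19 + 16 + 8 = 43.
D + E + H: cost 13 + 7 + 4 = 24 ≤ 28, payoff 19 + 11 + 8 = 38.
Best is D, M, and H with total payoff 43.

43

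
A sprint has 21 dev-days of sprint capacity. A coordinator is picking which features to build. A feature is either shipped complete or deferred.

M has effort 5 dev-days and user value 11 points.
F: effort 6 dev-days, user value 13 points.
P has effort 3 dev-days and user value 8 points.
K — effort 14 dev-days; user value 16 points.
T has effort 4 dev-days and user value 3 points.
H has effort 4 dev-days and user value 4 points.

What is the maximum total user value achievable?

Take M, F, P, and H: effort 5 + 6 + 3 + 4 = 18 ≤ 21, user value 11 + 13 + 8 + 4 = 36.
No other feasible combination does better.

36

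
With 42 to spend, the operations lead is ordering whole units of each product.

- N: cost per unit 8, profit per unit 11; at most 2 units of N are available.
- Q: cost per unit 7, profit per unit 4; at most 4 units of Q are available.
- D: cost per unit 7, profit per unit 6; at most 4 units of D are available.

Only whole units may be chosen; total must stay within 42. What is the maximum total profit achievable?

N has the best ratio (11/8); taking only N gives at most 2×11 = 22 (stopped by the supply cap of 2).
Mixing does better — 2×N and 3×D: cost 37 ≤ 42, profit 2·11 + 3·6 = 40.

40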